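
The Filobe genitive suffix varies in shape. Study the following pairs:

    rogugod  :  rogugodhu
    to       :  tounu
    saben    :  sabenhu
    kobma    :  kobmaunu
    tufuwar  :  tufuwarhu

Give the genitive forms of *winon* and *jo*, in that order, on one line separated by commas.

winonhu, jounu

The alternation tracks the final sound of the stem — -hu when the stem ends in a consonant (*rogugod*, *saben*, *tufuwar*); -unu when the stem ends in a vowel (*to*, *kobma*).
*winon* — final sound /n/ (a consonant) → -hu → *winonhu*.
The final sound of *jo* is /o/, which is a vowel, so the suffix is -unu, giving *jounu*.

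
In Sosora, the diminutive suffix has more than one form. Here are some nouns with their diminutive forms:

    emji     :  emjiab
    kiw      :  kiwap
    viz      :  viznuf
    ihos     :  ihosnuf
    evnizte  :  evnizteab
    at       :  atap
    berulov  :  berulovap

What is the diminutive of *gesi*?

gesiab

The pattern is sibilance of the final sound: -nuf when the stem ends in a sibilant (*viz*, *ihos*); -ap when the stem ends in a non-sibilant consonant (*kiw*, *at*, *berulov*); -ab when the stem ends in a vowel (*emji*, *evnizte*).
*gesi*: final sound = /i/, a vowel → -ab → *gesiab*.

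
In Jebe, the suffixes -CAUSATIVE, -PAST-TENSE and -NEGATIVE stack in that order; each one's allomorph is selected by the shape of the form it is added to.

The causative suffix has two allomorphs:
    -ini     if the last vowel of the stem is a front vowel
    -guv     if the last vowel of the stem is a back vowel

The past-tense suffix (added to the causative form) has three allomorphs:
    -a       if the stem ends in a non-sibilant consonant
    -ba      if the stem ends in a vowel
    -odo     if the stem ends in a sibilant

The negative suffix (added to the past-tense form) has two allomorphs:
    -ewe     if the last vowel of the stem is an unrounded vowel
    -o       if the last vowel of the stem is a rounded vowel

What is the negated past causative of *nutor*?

Since the last vowel of *nutor* is /o/ (a back vowel), it takes -guv, giving *nutorguv*.
Since the final sound of the causative form *nutorguv* is /v/ (a non-sibilant consonant), it takes -a, giving *nutorguva*.
The last vowel of the past-tense form *nutorguva* is /a/, which is an unrounded vowel, so the negative suffix is -ewe, giving *nutorguvaewe*.

nutorguvaewe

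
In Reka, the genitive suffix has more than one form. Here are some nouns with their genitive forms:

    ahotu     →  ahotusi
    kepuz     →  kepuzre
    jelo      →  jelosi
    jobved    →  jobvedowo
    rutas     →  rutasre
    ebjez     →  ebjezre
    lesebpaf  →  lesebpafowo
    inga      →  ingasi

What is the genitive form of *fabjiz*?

fabjizre

The alternation tracks the final sound of the stem — -re when the stem ends in a sibilant (*kepuz*, *rutas*, *ebjez*); -owo when the stem ends in a non-sibilant consonant (*jobved*, *lesebpaf*); -si when the stem ends in a vowel (*ahotu*, *jelo*, *inga*).
*fabjiz*: final sound = /z/, a sibilant → -re → *fabjizre*.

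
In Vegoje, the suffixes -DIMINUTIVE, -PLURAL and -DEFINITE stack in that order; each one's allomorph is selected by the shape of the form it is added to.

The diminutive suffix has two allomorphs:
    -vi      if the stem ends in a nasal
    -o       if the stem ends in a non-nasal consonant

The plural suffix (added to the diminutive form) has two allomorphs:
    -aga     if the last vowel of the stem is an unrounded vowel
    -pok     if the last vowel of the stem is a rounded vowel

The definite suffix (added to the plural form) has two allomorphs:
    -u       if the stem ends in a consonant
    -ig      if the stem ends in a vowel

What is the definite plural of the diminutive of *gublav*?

*gublav*: final consonant = /v/, non-nasal → -o → *gublavo*.
The diminutive form *gublavo* — last vowel /o/ (a rounded vowel) → -pok → *gublavopok*.
The plural form *gublavopok*: final sound = /k/, a consonant → -u → *gublavopoku*.

gublavopoku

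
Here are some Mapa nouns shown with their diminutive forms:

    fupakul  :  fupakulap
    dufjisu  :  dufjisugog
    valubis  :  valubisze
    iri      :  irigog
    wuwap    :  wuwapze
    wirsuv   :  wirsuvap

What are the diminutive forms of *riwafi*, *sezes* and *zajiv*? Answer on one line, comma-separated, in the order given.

The pattern is voicing of the final sound: -ze when the stem ends in a voiceless consonant (*valubis*, *wuwap*); -ap when the stem ends in a voiced consonant (*fupakul*, *wirsuv*); -gog when the stem ends in a vowel (*dufjisu*, *iri*).
Since the final sound of *riwafi* is /i/ (a vowel), it takes -gog, giving *riwafigog*.
*sezes*: final sound = /s/, a voiceless consonant → -ze → *sezesze*.
The final sound of *zajiv* is /v/, which is a voiced consonant, so the suffix is -ap, giving *zajivap*.

riwafigog, sezesze, zajivap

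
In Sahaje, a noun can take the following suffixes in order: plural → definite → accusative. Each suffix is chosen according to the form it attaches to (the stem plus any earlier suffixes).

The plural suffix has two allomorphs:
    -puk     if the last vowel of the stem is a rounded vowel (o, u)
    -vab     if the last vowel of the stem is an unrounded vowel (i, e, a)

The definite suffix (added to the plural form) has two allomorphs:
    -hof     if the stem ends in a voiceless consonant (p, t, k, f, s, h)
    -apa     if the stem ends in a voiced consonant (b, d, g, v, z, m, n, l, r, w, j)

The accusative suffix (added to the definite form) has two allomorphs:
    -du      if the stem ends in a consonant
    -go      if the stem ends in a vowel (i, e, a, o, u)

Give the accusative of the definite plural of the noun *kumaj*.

*kumaj*: last vowel = /a/, an unrounded vowel → -vab → *kumajvab*.
The plural form *kumajvab* — final consonant /b/ (voiced) → -apa → *kumajvabapa*.
The final sound of the definite form *kumajvabapa* is /a/, which is a vowel, so the accusative suffix is -go, giving *kumajvabapago*.

kumajvabapago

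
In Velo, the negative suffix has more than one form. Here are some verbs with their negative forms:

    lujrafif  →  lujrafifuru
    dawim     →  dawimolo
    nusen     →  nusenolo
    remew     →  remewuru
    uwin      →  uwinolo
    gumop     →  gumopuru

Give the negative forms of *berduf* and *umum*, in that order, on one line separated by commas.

berdufuru, umumolo

The pattern is nasality of the final consonant: -olo when the stem ends in a nasal (*dawim*, *nusen*, *uwin*); -uru when the stem ends in a non-nasal consonant (*lujrafif*, *remew*, *gumop*).
The final consonant of *berduf* is /f/, which is non-nasal, so the suffix is -uru, giving *berdufuru*.
*umum* — final consonant /m/ (a nasal) → -olo → *umumolo*.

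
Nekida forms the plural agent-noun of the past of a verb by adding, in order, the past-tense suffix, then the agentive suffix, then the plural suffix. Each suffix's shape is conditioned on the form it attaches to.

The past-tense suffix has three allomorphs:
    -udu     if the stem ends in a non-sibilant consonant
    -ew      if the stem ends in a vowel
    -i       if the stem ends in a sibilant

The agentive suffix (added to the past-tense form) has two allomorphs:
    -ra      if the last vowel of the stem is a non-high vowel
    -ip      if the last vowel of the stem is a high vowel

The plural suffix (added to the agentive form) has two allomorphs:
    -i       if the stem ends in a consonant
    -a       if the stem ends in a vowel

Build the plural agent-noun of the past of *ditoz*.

Since the final sound of *ditoz* is /z/ (a sibilant), it takes -i, giving *ditozi*.
Since the last vowel of the past-tense form *ditozi* is /i/ (a high vowel), it takes -ip, giving *ditoziip*.
Since the final sound of the agentive form *ditoziip* is /p/ (a consonant), it takes -i, giving *ditoziipi*.

ditoziipi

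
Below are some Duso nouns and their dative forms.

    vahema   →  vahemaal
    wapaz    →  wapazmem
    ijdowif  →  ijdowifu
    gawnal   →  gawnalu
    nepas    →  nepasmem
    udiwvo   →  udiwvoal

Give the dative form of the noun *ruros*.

rurosmem

The suffix is conditioned by the final sound: -mem when the stem ends in a sibilant (*wapaz*, *nepas*); -u when the stem ends in a non-sibilant consonant (*ijdowif*, *gawnal*); -al when the stem ends in a vowel (*vahema*, *udiwvo*).
*ruros*: final sound = /s/, a sibilant → -mem → *rurosmem*.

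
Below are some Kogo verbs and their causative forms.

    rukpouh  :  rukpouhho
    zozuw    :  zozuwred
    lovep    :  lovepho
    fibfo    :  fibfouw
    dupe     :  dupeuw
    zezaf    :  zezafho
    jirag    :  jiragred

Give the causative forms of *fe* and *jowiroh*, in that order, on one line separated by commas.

The alternation tracks the final sound of the stem — -ho when the stem ends in a voiceless consonant (*rukpouh*, *lovep*, *zezaf*); -red when the stem ends in a voiced consonant (*zozuw*, *jirag*); -uw when the stem ends in a vowel (*fibfo*, *dupe*).
The final sound of *fe* is /e/, which is a vowel, so the suffix is -uw, giving *feuw*.
*jowiroh* — final sound /h/ (a voiceless consonant) → -ho → *jowirohho*.

feuw, jowirohho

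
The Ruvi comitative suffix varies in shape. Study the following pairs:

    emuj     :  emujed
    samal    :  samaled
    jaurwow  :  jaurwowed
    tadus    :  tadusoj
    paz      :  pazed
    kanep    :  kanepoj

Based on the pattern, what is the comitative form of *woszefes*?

The alternation tracks the final consonant of the stem — -oj when the stem ends in a voiceless consonant (*tadus*, *kanep*); -ed when the stem ends in a voiced consonant (*emuj*, *samal*, *jaurwow*, *paz*).
*woszefes*: final consonant = /s/, voiceless → -oj → *woszefesoj*.

woszefesoj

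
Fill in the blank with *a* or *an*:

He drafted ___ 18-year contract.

an

The indefinite article is chosen by the initial *sound* of the following word, not its spelling.
The number *18* is spoken "eighteen", beginning with /ˌeɪˈtiːn/ — a vowel sound.
So the article is *an*: He drafted an 18-year contract.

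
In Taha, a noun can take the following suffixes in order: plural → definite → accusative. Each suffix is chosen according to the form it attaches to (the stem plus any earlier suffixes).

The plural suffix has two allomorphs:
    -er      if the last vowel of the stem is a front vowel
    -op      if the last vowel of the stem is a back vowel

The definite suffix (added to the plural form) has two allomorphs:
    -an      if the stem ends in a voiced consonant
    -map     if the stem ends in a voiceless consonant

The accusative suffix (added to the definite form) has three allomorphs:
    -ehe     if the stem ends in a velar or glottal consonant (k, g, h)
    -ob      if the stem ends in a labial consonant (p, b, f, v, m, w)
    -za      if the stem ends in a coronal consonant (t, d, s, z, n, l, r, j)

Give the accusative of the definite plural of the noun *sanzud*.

*sanzud* — last vowel /u/ (a back vowel) → -op → *sanzudop*.
The final consonant of the plural form *sanzudop* is /p/, which is voiceless, so the definite suffix is -map, giving *sanzudopmap*.
The definite form *sanzudopmap*: final consonant = /p/, labial → -ob → *sanzudopmapob*.

sanzudopmapob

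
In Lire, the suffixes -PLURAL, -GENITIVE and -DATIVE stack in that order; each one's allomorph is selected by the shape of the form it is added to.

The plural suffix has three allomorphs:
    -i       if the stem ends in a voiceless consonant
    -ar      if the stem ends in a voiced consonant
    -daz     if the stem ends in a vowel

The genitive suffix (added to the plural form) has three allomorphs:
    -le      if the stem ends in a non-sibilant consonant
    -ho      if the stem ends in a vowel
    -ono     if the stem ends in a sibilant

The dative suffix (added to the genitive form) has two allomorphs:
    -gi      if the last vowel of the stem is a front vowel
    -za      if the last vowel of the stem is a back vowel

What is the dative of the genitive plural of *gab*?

Since the final sound of *gab* is /b/ (a voiced consonant), it takes -ar, giving *gabar*.
The plural form *gabar* — final sound /r/ (a non-sibilant consonant) → -le → *gabarle*.
The genitive form *gabarle* — last vowel /e/ (a front vowel) → -gi → *gabarlegi*.

gabarlegi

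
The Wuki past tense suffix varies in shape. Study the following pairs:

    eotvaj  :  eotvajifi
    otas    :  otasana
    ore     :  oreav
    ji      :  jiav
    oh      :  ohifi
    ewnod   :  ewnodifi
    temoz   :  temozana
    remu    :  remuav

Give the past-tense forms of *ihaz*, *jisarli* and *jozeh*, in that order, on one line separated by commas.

ihazana, jisarliav, jozehifi

The alternation tracks the final sound of the stem — -ana when the stem ends in a sibilant (*otas*, *temoz*); -ifi when the stem ends in a non-sibilant consonant (*eotvaj*, *oh*, *ewnod*); -av when the stem ends in a vowel (*ore*, *ji*, *remu*).
Since the final sound of *ihaz* is /z/ (a sibilant), it takes -ana, giving *ihazana*.
The final sound of *jisarli* is /i/, which is a vowel, so the suffix is -av, giving *jisarliav*.
Since the final sound of *jozeh* is /h/ (a non-sibilant consonant), it takes -ifi, giving *jozehifi*.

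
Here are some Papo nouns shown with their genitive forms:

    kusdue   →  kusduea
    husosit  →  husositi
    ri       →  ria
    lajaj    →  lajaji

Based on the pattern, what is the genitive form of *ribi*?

ribia

The pattern is consonant vs. vowel: -i when the stem ends in a consonant (*husosit*, *lajaj*); -a when the stem ends in a vowel (*kusdue*, *ri*).
Since the final sound of *ribi* is /i/ (a vowel), it takes -a, giving *ribia*.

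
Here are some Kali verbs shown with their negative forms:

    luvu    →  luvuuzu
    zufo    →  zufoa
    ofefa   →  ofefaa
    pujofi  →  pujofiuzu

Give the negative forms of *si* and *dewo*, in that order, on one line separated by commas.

siuzu, dewoa

The pattern is height harmony: -uzu when the last vowel of the stem is a high vowel (*luvu*, *pujofi*); -a when the last vowel of the stem is a non-high vowel (*zufo*, *ofefa*).
The last vowel of *si* is /i/, which is a high vowel, so the suffix is -uzu, giving *siuzu*.
*dewo* — last vowel /o/ (a non-high vowel) → -a → *dewoa*.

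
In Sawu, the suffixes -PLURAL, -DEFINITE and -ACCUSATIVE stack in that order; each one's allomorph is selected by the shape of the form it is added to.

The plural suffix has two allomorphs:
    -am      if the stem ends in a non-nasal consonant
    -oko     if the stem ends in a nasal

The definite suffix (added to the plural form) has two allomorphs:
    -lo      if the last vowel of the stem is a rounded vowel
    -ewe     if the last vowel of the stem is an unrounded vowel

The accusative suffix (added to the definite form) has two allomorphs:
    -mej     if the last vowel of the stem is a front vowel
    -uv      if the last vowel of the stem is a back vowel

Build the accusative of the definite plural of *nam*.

*nam* — final consonant /m/ (a nasal) → -oko → *namoko*.
The plural form *namoko*: last vowel = /o/, a rounded vowel → -lo → *namokolo*.
The definite form *namokolo*: last vowel = /o/, a back vowel → -uv → *namokolouv*.

namokolouv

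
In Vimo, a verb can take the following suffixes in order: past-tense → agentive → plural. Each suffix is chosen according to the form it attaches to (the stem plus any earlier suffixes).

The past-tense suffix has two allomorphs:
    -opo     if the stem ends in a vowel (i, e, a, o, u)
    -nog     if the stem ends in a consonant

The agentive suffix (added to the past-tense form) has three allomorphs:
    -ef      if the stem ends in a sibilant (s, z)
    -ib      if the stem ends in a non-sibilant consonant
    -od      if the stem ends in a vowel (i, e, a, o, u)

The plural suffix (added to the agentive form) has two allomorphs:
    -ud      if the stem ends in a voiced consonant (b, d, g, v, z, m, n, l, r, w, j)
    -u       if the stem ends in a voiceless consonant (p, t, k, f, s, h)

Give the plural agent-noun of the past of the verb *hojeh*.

The final sound of *hojeh* is /h/, which is a consonant, so the past-tense suffix is -nog, giving *hojehnog*.
The past-tense form *hojehnog*: final sound = /g/, a non-sibilant consonant → -ib → *hojehnogib*.
The agentive form *hojehnogib*: final consonant = /b/, voiced → -ud → *hojehnogibud*.

hojehnogibud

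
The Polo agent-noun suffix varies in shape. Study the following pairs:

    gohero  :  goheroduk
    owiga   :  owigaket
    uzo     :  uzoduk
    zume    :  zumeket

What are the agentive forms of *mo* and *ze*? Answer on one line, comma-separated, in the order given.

Looking at the last vowel of each stem: -duk when the last vowel of the stem is a rounded vowel (*gohero*, *uzo*); -ket when the last vowel of the stem is an unrounded vowel (*owiga*, *zume*).
Since the last vowel of *mo* is /o/ (a rounded vowel), it takes -duk, giving *moduk*.
*ze* — last vowel /e/ (an unrounded vowel) → -ket → *zeket*.

moduk, zeket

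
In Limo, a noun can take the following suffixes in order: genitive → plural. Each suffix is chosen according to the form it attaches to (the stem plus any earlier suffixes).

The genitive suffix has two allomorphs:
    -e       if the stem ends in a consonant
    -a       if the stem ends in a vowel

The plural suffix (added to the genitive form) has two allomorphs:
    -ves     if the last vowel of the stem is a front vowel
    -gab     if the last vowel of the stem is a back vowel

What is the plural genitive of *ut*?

uteves

Since the final sound of *ut* is /t/ (a consonant), it takes -e, giving *ute*.
The genitive form *ute*: last vowel = /e/, a front vowel → -ves → *uteves*.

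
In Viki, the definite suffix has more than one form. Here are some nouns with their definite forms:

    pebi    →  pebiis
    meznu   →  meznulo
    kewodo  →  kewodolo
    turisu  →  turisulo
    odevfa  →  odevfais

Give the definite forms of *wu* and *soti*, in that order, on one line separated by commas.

The suffix is conditioned by the last vowel: -lo when the last vowel of the stem is a rounded vowel (*meznu*, *kewodo*, *turisu*); -is when the last vowel of the stem is an unrounded vowel (*pebi*, *odevfa*).
*wu* — last vowel /u/ (a rounded vowel) → -lo → *wulo*.
The last vowel of *soti* is /i/, which is an unrounded vowel, so the suffix is -is, giving *sotiis*.

wulo, sotiis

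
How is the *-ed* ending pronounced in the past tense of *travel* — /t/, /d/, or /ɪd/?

The stem *travel* ends in a voiced sound other than /d/.
The -ed suffix is realized as /ɪd/ after /t, d/; as /t/ after other voiceless consonants; and as /d/ after other voiced sounds.
So -ed on *travel* is pronounced /d/.

/d/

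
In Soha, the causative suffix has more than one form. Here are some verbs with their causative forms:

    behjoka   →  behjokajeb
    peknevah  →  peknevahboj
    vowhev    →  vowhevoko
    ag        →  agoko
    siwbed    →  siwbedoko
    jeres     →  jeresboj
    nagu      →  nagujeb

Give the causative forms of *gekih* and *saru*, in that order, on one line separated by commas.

gekihboj, sarujeb

The suffix is conditioned by the final sound: -boj when the stem ends in a voiceless consonant (*peknevah*, *jeres*); -oko when the stem ends in a voiced consonant (*vowhev*, *ag*, *siwbed*); -jeb when the stem ends in a vowel (*behjoka*, *nagu*).
The final sound of *gekih* is /h/, which is a voiceless consonant, so the suffix is -boj, giving *gekihboj*.
*saru* — final sound /u/ (a vowel) → -jeb → *sarujeb*.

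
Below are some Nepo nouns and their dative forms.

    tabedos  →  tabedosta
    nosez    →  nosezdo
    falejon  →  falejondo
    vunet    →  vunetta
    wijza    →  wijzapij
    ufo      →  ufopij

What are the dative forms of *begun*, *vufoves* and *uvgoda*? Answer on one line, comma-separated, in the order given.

Looking at the final sound of each stem: -ta when the stem ends in a voiceless consonant (*tabedos*, *vunet*); -do when the stem ends in a voiced consonant (*nosez*, *falejon*); -pij when the stem ends in a vowel (*wijza*, *ufo*).
Since the final sound of *begun* is /n/ (a voiced consonant), it takes -do, giving *begundo*.
Since the final sound of *vufoves* is /s/ (a voiceless consonant), it takes -ta, giving *vufovesta*.
The final sound of *uvgoda* is /a/, which is a vowel, so the suffix is -pij, giving *uvgodapij*.

begundo, vufovesta, uvgodapij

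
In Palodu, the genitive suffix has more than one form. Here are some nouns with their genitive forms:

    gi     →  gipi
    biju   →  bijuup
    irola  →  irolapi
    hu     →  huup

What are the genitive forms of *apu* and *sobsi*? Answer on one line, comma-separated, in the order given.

The alternation tracks the last vowel of the stem — -up when the last vowel of the stem is a rounded vowel (*biju*, *hu*); -pi when the last vowel of the stem is an unrounded vowel (*gi*, *irola*).
*apu*: last vowel = /u/, a rounded vowel → -up → *apuup*.
The last vowel of *sobsi* is /i/, which is an unrounded vowel, so the suffix is -pi, giving *sobsipi*.

apuup, sobsipi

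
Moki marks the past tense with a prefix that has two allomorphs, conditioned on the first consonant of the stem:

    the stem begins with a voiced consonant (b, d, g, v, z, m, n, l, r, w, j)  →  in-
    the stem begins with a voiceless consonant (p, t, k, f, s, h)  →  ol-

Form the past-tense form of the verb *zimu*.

inzimu

*zimu*: first consonant = /z/, voiced → in- → *inzimu*.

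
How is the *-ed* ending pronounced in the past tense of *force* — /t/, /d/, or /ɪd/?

The stem *force* ends in a voiceless consonant other than /t/.
The -ed suffix is realized as /ɪd/ after /t, d/; as /t/ after other voiceless consonants; and as /d/ after other voiced sounds.
So -ed on *force* is pronounced /t/.

/t/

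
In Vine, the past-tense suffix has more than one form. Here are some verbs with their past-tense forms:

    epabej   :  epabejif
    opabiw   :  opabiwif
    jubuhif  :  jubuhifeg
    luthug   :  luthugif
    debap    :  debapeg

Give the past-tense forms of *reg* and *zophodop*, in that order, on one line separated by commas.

Looking at the final consonant of each stem: -eg when the stem ends in a voiceless consonant (*jubuhif*, *debap*); -if when the stem ends in a voiced consonant (*epabej*, *opabiw*, *luthug*).
The final consonant of *reg* is /g/, which is voiced, so the suffix is -if, giving *regif*.
*zophodop*: final consonant = /p/, voiceless → -eg → *zophodopeg*.

regif, zophodopeg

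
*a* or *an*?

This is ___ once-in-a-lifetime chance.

The indefinite article is chosen by the initial *sound* of the following word, not its spelling.
*once-in-a-lifetime* begins with the sound /wʌ/ (*once* pronounced with initial /w/) — a consonant sound.
So the article is *a*: This is a once-in-a-lifetime chance.

a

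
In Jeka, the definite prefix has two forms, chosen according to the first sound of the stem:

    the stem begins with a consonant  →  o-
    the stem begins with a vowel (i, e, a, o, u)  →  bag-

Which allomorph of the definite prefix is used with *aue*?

bag-

*aue* — first sound /a/ (a vowel) → bag-.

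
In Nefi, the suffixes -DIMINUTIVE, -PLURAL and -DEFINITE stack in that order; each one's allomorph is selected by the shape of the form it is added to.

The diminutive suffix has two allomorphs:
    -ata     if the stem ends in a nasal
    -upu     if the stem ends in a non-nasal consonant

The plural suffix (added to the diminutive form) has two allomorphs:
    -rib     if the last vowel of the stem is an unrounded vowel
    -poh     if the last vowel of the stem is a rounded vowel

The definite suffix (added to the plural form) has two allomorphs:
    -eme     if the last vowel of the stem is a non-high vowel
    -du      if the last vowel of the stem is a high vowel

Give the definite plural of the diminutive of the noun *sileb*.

silebupupoheme

Since the final consonant of *sileb* is /b/ (non-nasal), it takes -upu, giving *silebupu*.
The last vowel of the diminutive form *silebupu* is /u/, which is a rounded vowel, so the plural suffix is -poh, giving *silebupupoh*.
The plural form *silebupupoh* — last vowel /o/ (a non-high vowel) → -eme → *silebupupoheme*.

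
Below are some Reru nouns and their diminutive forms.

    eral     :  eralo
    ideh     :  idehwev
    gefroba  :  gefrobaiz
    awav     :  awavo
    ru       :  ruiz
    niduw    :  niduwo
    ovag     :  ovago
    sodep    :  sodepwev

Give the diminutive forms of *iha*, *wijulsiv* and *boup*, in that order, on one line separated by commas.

The alternation tracks the final sound of the stem — -wev when the stem ends in a voiceless consonant (*ideh*, *sodep*); -o when the stem ends in a voiced consonant (*eral*, *awav*, *niduw*, *ovag*); -iz when the stem ends in a vowel (*gefroba*, *ru*).
The final sound of *iha* is /a/, which is a vowel, so the suffix is -iz, giving *ihaiz*.
The final sound of *wijulsiv* is /v/, which is a voiced consonant, so the suffix is -o, giving *wijulsivo*.
*boup*: final sound = /p/, a voiceless consonant → -wev → *boupwev*.

ihaiz, wijulsivo, boupwev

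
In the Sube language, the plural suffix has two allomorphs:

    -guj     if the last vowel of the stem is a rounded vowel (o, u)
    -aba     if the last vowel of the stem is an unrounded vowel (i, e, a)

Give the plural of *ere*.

Since the last vowel of *ere* is /e/ (an unrounded vowel), it takes -aba, giving *ereaba*.

ereaba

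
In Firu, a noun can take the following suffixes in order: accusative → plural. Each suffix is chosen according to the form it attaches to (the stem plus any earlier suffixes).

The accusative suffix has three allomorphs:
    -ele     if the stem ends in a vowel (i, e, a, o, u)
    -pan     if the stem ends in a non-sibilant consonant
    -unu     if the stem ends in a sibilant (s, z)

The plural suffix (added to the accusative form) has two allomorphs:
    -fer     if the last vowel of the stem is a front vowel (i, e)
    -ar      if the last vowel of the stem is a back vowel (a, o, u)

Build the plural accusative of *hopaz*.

hopazunuar

*hopaz*: final sound = /z/, a sibilant → -unu → *hopazunu*.
The accusative form *hopazunu*: last vowel = /u/, a back vowel → -ar → *hopazunuar*.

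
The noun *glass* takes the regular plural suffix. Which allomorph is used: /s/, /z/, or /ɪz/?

/ɪz/

The stem *glass* ends in a sibilant (/s, z, ʃ, ʒ, tʃ, dʒ/).
The plural suffix surfaces as /ɪz/ after sibilants, /s/ after other voiceless consonants, and /z/ after other voiced sounds.
So the plural -s on *glass* is pronounced /ɪz/.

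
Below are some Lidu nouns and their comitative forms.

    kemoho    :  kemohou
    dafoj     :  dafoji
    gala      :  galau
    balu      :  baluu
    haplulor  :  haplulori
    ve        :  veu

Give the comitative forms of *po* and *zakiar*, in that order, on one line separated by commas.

The alternation tracks the final sound of the stem — -i when the stem ends in a consonant (*dafoj*, *haplulor*); -u when the stem ends in a vowel (*kemoho*, *gala*, *balu*, *ve*).
*po*: final sound = /o/, a vowel → -u → *pou*.
The final sound of *zakiar* is /r/, which is a consonant, so the suffix is -i, giving *zakiari*.

pou, zakiari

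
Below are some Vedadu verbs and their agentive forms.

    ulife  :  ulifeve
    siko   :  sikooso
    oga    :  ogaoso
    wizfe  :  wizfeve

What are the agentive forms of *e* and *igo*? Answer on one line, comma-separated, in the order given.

Looking at the last vowel of each stem: -ve when the last vowel of the stem is a front vowel (*ulife*, *wizfe*); -oso when the last vowel of the stem is a back vowel (*siko*, *oga*).
*e* — last vowel /e/ (a front vowel) → -ve → *eve*.
Since the last vowel of *igo* is /o/ (a back vowel), it takes -oso, giving *igooso*.

eve, igooso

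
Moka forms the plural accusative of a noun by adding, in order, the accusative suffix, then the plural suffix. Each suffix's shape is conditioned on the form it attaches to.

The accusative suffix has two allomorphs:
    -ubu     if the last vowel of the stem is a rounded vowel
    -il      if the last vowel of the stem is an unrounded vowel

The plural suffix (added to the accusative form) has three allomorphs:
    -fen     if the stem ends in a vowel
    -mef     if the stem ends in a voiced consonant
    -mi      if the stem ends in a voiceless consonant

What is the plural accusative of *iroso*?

Since the last vowel of *iroso* is /o/ (a rounded vowel), it takes -ubu, giving *irosoubu*.
The final sound of the accusative form *irosoubu* is /u/, which is a vowel, so the plural suffix is -fen, giving *irosoubufen*.

irosoubufen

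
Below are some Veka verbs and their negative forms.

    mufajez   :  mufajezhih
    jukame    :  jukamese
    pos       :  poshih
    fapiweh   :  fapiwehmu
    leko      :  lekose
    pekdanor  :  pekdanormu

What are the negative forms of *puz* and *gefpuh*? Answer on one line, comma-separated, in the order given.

The alternation tracks the final sound of the stem — -hih when the stem ends in a sibilant (*mufajez*, *pos*); -mu when the stem ends in a non-sibilant consonant (*fapiweh*, *pekdanor*); -se when the stem ends in a vowel (*jukame*, *leko*).
The final sound of *puz* is /z/, which is a sibilant, so the suffix is -hih, giving *puzhih*.
*gefpuh*: final sound = /h/, a non-sibilant consonant → -mu → *gefpuhmu*.

puzhih, gefpuhmu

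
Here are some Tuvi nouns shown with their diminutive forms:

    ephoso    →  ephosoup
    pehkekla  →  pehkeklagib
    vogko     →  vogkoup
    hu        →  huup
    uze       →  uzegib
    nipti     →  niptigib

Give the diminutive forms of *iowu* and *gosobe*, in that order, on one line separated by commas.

Looking at the last vowel of each stem: -up when the last vowel of the stem is a rounded vowel (*ephoso*, *vogko*, *hu*); -gib when the last vowel of the stem is an unrounded vowel (*pehkekla*, *uze*, *nipti*).
The last vowel of *iowu* is /u/, which is a rounded vowel, so the suffix is -up, giving *iowuup*.
*gosobe* — last vowel /e/ (an unrounded vowel) → -gib → *gosobegib*.

iowuup, gosobegib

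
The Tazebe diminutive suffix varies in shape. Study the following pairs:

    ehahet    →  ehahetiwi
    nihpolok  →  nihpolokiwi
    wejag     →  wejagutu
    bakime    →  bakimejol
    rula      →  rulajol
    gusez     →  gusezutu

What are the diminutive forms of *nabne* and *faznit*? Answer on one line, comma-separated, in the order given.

nabnejol, faznitiwi

The suffix is conditioned by the final sound: -iwi when the stem ends in a voiceless consonant (*ehahet*, *nihpolok*); -utu when the stem ends in a voiced consonant (*wejag*, *gusez*); -jol when the stem ends in a vowel (*bakime*, *rula*).
*nabne*: final sound = /e/, a vowel → -jol → *nabnejol*.
The final sound of *faznit* is /t/, which is a voiceless consonant, so the suffix is -iwi, giving *faznitiwi*.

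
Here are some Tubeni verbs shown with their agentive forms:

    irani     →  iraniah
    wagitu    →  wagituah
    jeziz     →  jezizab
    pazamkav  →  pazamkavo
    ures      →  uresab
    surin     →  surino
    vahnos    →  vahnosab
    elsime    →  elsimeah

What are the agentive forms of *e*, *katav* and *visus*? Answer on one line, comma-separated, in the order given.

The pattern is sibilance of the final sound: -ab when the stem ends in a sibilant (*jeziz*, *ures*, *vahnos*); -o when the stem ends in a non-sibilant consonant (*pazamkav*, *surin*); -ah when the stem ends in a vowel (*irani*, *wagitu*, *elsime*).
*e* — final sound /e/ (a vowel) → -ah → *eah*.
The final sound of *katav* is /v/, which is a non-sibilant consonant, so the suffix is -o, giving *katavo*.
The final sound of *visus* is /s/, which is a sibilant, so the suffix is -ab, giving *visusab*.

eah, katavo, visusab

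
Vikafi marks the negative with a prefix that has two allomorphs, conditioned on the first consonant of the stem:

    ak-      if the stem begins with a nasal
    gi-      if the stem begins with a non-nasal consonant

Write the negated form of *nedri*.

aknedri

The first consonant of *nedri* is /n/, which is a nasal, so the prefix is ak-, giving *aknedri*.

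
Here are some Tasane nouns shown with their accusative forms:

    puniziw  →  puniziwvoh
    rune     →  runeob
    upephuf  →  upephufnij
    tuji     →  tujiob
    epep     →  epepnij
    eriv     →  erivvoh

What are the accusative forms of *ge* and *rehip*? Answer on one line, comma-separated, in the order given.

geob, rehipnij

The suffix is conditioned by the final sound: -nij when the stem ends in a voiceless consonant (*upephuf*, *epep*); -voh when the stem ends in a voiced consonant (*puniziw*, *eriv*); -ob when the stem ends in a vowel (*rune*, *tuji*).
*ge* — final sound /e/ (a vowel) → -ob → *geob*.
The final sound of *rehip* is /p/, which is a voiceless consonant, so the suffix is -nij, giving *rehipnij*.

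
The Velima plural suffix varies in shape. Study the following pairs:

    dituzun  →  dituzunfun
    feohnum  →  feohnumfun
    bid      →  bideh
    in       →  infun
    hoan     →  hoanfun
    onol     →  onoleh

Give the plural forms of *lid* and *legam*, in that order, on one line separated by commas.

The pattern is nasality of the final consonant: -fun when the stem ends in a nasal (*dituzun*, *feohnum*, *in*, *hoan*); -eh when the stem ends in a non-nasal consonant (*bid*, *onol*).
Since the final consonant of *lid* is /d/ (non-nasal), it takes -eh, giving *lideh*.
*legam*: final consonant = /m/, a nasal → -fun → *legamfun*.

lideh, legamfun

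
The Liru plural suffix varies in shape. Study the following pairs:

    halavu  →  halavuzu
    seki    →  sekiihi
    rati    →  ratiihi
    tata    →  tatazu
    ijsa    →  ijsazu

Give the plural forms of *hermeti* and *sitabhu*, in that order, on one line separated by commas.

Looking at the last vowel of each stem: -ihi when the last vowel of the stem is a front vowel (*seki*, *rati*); -zu when the last vowel of the stem is a back vowel (*halavu*, *tata*, *ijsa*).
The last vowel of *hermeti* is /i/, which is a front vowel, so the suffix is -ihi, giving *hermetiihi*.
The last vowel of *sitabhu* is /u/, which is a back vowel, so the suffix is -zu, giving *sitabhuzu*.

hermetiihi, sitabhuzu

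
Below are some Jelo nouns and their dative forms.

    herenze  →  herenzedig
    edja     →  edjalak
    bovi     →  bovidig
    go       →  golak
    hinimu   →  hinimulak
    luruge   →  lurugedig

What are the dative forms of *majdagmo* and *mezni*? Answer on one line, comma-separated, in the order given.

Looking at the last vowel of each stem: -dig when the last vowel of the stem is a front vowel (*herenze*, *bovi*, *luruge*); -lak when the last vowel of the stem is a back vowel (*edja*, *go*, *hinimu*).
*majdagmo*: last vowel = /o/, a back vowel → -lak → *majdagmolak*.
The last vowel of *mezni* is /i/, which is a front vowel, so the suffix is -dig, giving *meznidig*.

majdagmolak, meznidig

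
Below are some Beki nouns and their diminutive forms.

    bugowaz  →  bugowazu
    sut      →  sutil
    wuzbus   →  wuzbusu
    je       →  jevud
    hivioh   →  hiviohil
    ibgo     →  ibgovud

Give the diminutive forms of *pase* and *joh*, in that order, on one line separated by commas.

The pattern is sibilance of the final sound: -u when the stem ends in a sibilant (*bugowaz*, *wuzbus*); -il when the stem ends in a non-sibilant consonant (*sut*, *hivioh*); -vud when the stem ends in a vowel (*je*, *ibgo*).
The final sound of *pase* is /e/, which is a vowel, so the suffix is -vud, giving *pasevud*.
Since the final sound of *joh* is /h/ (a non-sibilant consonant), it takes -il, giving *johil*.

pasevud, johil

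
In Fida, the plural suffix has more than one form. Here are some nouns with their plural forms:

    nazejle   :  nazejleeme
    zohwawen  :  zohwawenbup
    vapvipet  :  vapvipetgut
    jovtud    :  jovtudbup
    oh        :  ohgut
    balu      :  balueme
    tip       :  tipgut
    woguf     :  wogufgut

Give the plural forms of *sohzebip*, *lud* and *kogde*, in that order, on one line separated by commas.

sohzebipgut, ludbup, kogdeeme

The alternation tracks the final sound of the stem — -gut when the stem ends in a voiceless consonant (*vapvipet*, *oh*, *tip*, *woguf*); -bup when the stem ends in a voiced consonant (*zohwawen*, *jovtud*); -eme when the stem ends in a vowel (*nazejle*, *balu*).
*sohzebip*: final sound = /p/, a voiceless consonant → -gut → *sohzebipgut*.
*lud* — final sound /d/ (a voiced consonant) → -bup → *ludbup*.
*kogde*: final sound = /e/, a vowel → -eme → *kogdeeme*.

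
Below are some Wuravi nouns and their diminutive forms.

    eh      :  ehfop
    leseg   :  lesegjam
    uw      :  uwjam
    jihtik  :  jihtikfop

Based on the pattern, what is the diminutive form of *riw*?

The suffix is conditioned by the final consonant: -fop when the stem ends in a voiceless consonant (*eh*, *jihtik*); -jam when the stem ends in a voiced consonant (*leseg*, *uw*).
Since the final consonant of *riw* is /w/ (voiced), it takes -jam, giving *riwjam*.

riwjam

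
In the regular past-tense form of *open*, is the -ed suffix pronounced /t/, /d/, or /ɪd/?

/d/

The stem *open* ends in a voiced sound other than /d/.
The -ed suffix is realized as /ɪd/ after /t, d/; as /t/ after other voiceless consonants; and as /d/ after other voiced sounds.
So -ed on *open* is pronounced /d/.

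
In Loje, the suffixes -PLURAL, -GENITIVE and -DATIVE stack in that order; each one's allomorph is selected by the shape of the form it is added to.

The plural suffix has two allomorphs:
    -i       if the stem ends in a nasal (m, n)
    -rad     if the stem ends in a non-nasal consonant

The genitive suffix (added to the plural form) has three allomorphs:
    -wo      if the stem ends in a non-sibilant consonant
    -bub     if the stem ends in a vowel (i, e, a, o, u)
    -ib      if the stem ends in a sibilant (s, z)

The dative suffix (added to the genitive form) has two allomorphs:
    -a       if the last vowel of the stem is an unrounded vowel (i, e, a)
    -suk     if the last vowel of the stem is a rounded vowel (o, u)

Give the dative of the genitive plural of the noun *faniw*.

Since the final consonant of *faniw* is /w/ (non-nasal), it takes -rad, giving *faniwrad*.
The plural form *faniwrad* — final sound /d/ (a non-sibilant consonant) → -wo → *faniwradwo*.
The last vowel of the genitive form *faniwradwo* is /o/, which is a rounded vowel, so the dative suffix is -suk, giving *faniwradwosuk*.

faniwradwosuk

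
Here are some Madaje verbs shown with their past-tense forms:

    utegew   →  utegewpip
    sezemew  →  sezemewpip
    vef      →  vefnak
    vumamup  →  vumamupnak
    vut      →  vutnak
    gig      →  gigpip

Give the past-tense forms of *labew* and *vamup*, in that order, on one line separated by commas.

Looking at the final consonant of each stem: -nak when the stem ends in a voiceless consonant (*vef*, *vumamup*, *vut*); -pip when the stem ends in a voiced consonant (*utegew*, *sezemew*, *gig*).
The final consonant of *labew* is /w/, which is voiced, so the suffix is -pip, giving *labewpip*.
Since the final consonant of *vamup* is /p/ (voiceless), it takes -nak, giving *vamupnak*.

labewpip, vamupnak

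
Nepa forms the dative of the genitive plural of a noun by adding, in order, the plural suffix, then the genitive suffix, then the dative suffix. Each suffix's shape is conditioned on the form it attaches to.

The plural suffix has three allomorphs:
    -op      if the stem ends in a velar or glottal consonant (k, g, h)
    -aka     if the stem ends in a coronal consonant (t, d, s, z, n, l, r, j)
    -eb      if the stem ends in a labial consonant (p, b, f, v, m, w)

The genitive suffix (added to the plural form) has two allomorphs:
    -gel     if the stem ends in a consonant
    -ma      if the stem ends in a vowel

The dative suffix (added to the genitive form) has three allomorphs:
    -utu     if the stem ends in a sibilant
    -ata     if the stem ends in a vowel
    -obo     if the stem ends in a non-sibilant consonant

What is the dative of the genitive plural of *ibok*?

ibokopgelobo

*ibok*: final consonant = /k/, velar/glottal → -op → *ibokop*.
Since the final sound of the plural form *ibokop* is /p/ (a consonant), it takes -gel, giving *ibokopgel*.
The final sound of the genitive form *ibokopgel* is /l/, which is a non-sibilant consonant, so the dative suffix is -obo, giving *ibokopgelobo*.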